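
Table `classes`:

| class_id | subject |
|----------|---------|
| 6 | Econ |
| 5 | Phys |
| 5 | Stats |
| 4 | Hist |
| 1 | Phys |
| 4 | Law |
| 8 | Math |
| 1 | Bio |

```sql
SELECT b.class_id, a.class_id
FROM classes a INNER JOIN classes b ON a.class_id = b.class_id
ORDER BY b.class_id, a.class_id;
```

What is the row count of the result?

14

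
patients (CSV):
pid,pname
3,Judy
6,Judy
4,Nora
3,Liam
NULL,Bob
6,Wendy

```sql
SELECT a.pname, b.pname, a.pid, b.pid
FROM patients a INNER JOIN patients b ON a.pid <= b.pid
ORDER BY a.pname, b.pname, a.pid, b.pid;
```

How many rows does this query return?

INNER JOIN keeps only pairs where the ON condition holds.
Matching on a.pid <= b.pid. A NULL in a compared column never satisfies the condition.
Matched pairs: 17.
Total: 17 rows.

17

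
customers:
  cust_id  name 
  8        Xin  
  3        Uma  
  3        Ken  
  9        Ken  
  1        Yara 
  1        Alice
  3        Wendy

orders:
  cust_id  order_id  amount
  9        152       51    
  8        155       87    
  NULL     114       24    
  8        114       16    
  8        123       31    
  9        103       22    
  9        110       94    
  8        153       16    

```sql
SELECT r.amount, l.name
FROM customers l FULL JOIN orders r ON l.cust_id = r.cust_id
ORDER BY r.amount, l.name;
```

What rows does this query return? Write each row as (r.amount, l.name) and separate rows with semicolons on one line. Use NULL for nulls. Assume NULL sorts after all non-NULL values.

(16, Xin); (16, Xin); (22, Ken); (24, NULL); (31, Xin); (51, Ken); (87, Xin); (94, Ken); (NULL, Alice); (NULL, Ken); (NULL, Uma); (NULL, Wendy); (NULL, Yara)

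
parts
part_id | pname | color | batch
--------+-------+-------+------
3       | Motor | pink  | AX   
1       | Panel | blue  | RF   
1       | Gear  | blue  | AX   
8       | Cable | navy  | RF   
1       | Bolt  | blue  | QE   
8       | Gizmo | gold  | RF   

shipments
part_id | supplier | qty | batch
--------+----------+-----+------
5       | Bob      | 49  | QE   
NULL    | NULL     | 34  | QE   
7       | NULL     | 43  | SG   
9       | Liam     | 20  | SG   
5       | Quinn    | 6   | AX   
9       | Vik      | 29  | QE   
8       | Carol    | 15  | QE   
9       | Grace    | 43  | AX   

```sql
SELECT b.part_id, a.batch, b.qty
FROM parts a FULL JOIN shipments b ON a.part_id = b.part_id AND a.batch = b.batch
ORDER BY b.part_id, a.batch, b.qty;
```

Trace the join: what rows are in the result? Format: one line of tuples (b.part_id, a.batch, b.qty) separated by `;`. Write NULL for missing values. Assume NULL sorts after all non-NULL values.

(5, NULL, 6); (5, NULL, 49); (7, NULL, 43); (8, NULL, 15); (9, NULL, 20); (9, NULL, 29); (9, NULL, 43); (NULL, AX, NULL); (NULL, AX, NULL); (NULL, QE, NULL); (NULL, RF, NULL); (NULL, RF, NULL); (NULL, RF, NULL); (NULL, NULL, 34)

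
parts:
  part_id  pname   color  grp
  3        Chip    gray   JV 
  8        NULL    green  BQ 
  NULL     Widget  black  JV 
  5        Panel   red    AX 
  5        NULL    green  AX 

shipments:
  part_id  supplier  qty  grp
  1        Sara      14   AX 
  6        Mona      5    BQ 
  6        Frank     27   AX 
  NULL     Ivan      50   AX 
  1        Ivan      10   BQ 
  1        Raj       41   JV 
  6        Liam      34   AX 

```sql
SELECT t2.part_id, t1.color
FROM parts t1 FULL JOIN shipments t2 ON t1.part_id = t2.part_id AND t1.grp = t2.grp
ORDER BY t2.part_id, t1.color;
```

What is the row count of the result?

12

FULL OUTER JOIN keeps every row from both sides; unmatched rows get NULL for the other side's columns.
Matching on t1.part_id = t2.part_id AND t1.grp = t2.grp. A NULL in a compared column never satisfies the condition.
Matched pairs: 0; unmatched t1 rows kept: 5; unmatched t2 rows kept: 7.
Total: 0 matched + 12 padded = 12 rows.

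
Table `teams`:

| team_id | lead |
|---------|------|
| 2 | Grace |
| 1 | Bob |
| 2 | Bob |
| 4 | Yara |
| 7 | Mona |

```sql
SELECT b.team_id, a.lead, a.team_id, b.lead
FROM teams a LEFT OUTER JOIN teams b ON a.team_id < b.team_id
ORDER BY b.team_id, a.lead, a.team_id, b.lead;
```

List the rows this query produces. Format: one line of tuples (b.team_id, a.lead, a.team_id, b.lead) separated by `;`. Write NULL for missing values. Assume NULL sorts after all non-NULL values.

(2, Bob, 1, Bob); (2, Bob, 1, Grace); (4, Bob, 1, Yara); (4, Bob, 2, Yara); (4, Grace, 2, Yara); (7, Bob, 1, Mona); (7, Bob, 2, Mona); (7, Grace, 2, Mona); (7, Yara, 4, Mona); (NULL, Mona, 7, NULL)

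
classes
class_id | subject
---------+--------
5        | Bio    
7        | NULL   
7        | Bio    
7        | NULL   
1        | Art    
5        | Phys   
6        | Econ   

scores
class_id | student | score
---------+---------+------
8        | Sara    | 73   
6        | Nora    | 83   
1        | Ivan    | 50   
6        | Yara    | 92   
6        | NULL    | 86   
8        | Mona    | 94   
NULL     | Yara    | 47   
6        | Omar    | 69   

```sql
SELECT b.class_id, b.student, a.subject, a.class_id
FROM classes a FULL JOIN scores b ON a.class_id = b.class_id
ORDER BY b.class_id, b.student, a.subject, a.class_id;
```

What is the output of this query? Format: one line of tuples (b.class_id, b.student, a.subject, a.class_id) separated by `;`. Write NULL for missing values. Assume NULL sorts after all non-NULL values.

FULL OUTER JOIN keeps every row from both sides; unmatched rows get NULL for the other side's columns.
Matching on a.class_id = b.class_id. A NULL in a compared column never satisfies the condition.
- a[0] class_id=5 → no match; kept with NULLs on the b side.
- a[1] class_id=7 → no match; kept with NULLs on the b side.
- a[2] class_id=7 → no match; kept with NULLs on the b side.
- a[3] class_id=7 → no match; kept with NULLs on the b side.
- a[4] class_id=1 → 1 match(es) in b → 1 row(s).
- a[5] class_id=5 → no match; kept with NULLs on the b side.
- a[6] class_id=6 → 4 match(es) in b → 4 row(s).
- 3 b row(s) had no a match → kept, a columns NULL.

(1, Ivan, Art, 1); (6, Nora, Econ, 6); (6, Omar, Econ, 6); (6, Yara, Econ, 6); (6, NULL, Econ, 6); (8, Mona, NULL, NULL); (8, Sara, NULL, NULL); (NULL, Yara, NULL, NULL); (NULL, NULL, Bio, 5); (NULL, NULL, Bio, 7); (NULL, NULL, Phys, 5); (NULL, NULL, NULL, 7); (NULL, NULL, NULL, 7)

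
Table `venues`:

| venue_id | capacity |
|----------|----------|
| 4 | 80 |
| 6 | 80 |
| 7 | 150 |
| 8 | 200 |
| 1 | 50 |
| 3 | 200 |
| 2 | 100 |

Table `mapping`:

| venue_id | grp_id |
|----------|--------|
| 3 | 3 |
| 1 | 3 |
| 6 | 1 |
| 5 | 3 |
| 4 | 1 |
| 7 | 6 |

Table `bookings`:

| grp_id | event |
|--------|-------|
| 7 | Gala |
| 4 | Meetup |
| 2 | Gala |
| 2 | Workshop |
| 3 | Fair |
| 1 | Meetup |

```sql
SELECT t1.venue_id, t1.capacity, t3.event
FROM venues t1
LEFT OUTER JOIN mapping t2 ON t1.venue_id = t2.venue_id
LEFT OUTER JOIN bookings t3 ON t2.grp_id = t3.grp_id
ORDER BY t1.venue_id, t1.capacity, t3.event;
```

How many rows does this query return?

7

Step 1 — t1 LEFT JOIN t2 on venue_id → 7 row(s).
Then LEFT JOIN `bookings t3` on grp_id: each of those 7 rows is kept; rows whose t2.grp_id has no match in t3 get NULL for t3's columns.
Result: 7 row(s).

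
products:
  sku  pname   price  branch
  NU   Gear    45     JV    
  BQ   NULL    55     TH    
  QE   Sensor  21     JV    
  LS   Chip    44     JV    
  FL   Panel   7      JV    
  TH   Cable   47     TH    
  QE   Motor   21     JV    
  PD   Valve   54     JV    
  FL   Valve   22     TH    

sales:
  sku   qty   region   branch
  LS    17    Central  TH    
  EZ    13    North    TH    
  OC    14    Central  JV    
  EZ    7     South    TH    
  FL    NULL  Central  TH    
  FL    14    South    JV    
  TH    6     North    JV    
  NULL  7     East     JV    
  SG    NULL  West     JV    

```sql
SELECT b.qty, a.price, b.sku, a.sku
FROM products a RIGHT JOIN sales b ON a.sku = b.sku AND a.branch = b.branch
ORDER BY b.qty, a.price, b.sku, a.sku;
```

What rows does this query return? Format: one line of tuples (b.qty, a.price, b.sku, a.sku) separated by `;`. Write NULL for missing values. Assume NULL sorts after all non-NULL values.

RIGHT JOIN keeps every row from `sales`; unmatched rows get NULL for `products`'s columns.
Matching on a.sku = b.sku AND a.branch = b.branch. A NULL in a compared column never satisfies the condition.
- a row (sku=NU, branch=JV): no match.
- a row (sku=BQ, branch=TH): no match.
- a row (sku=QE, branch=JV): no match.
- a row (sku=LS, branch=JV): no match.
- a row (sku=FL, branch=JV): matches 1 b row(s) → 1 output row(s).
- a row (sku=TH, branch=TH): no match.
- a row (sku=QE, branch=JV): no match.
- a row (sku=PD, branch=JV): no match.
- a row (sku=FL, branch=TH): matches 1 b row(s) → 1 output row(s).
- 7 row(s) from b found no a partner → padded with NULL.
After projecting and ordering:
b.qty | a.price | b.sku | a.sku
6 | NULL | TH | NULL
7 | NULL | EZ | NULL
7 | NULL | NULL | NULL
13 | NULL | EZ | NULL
14 | 7 | FL | FL
14 | NULL | OC | NULL
17 | NULL | LS | NULL
NULL | 22 | FL | FL
NULL | NULL | SG | NULL

(6, NULL, TH, NULL); (7, NULL, EZ, NULL); (7, NULL, NULL, NULL); (13, NULL, EZ, NULL); (14, 7, FL, FL); (14, NULL, OC, NULL); (17, NULL, LS, NULL); (NULL, 22, FL, FL); (NULL, NULL, SG, NULL)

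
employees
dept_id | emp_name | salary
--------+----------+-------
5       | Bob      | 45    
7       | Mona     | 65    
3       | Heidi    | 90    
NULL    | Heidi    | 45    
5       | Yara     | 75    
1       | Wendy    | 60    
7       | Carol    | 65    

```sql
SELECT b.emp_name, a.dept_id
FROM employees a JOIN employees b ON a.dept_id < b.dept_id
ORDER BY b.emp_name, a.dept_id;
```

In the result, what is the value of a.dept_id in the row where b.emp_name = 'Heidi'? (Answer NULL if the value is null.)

1

INNER JOIN keeps only pairs where the ON condition holds.
Matching on a.dept_id < b.dept_id. A NULL in a compared column never satisfies the condition.
Matched pairs: 13.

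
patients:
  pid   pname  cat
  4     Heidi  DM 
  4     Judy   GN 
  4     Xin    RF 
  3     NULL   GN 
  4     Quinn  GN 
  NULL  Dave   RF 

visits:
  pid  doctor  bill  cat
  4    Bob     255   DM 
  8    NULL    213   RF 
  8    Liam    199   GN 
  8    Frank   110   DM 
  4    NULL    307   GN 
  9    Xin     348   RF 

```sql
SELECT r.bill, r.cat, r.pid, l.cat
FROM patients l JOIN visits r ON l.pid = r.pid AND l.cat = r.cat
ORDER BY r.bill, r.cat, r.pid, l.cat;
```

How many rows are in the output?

INNER JOIN keeps only pairs where the ON condition holds.
Matching on l.pid = r.pid AND l.cat = r.cat. A NULL in a compared column never satisfies the condition.
- pid=4, cat=DM: 1 matching r row(s), so 1 row(s) emitted.
- pid=4, cat=GN: 1 matching r row(s), so 1 row(s) emitted.
- pid=4, cat=RF: no matching r row, dropped.
- pid=3, cat=GN: no matching r row, dropped.
- pid=4, cat=GN: 1 matching r row(s), so 1 row(s) emitted.
- pid=NULL, cat=RF: no matching r row, dropped.
Total: 3 rows.

3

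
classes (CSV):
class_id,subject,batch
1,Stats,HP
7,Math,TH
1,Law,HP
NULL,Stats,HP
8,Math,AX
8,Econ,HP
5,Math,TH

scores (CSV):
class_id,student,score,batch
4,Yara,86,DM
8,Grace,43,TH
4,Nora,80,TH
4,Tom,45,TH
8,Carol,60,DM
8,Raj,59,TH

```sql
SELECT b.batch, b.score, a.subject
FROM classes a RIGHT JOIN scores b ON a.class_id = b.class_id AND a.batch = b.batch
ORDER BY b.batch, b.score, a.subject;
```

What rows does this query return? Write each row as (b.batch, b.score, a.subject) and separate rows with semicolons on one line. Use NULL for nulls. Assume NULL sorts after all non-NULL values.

(DM, 60, NULL); (DM, 86, NULL); (TH, 43, NULL); (TH, 45, NULL); (TH, 59, NULL); (TH, 80, NULL)

RIGHT JOIN keeps every row from `scores`; unmatched rows get NULL for `classes`'s columns.
Matching on a.class_id = b.class_id AND a.batch = b.batch. A NULL in a compared column never satisfies the condition.
- class_id=1, batch=HP: no matching b row.
- class_id=7, batch=TH: no matching b row.
- class_id=1, batch=HP: no matching b row.
- class_id=NULL, batch=HP: no matching b row.
- class_id=8, batch=AX: no matching b row.
- class_id=8, batch=HP: no matching b row.
- class_id=5, batch=TH: no matching b row.
- 6 b row(s) had no a match → kept, a columns NULL.
After projecting and ordering:
b.batch | b.score | a.subject
DM | 60 | NULL
DM | 86 | NULL
TH | 43 | NULL
TH | 45 | NULL
TH | 59 | NULL
TH | 80 | NULL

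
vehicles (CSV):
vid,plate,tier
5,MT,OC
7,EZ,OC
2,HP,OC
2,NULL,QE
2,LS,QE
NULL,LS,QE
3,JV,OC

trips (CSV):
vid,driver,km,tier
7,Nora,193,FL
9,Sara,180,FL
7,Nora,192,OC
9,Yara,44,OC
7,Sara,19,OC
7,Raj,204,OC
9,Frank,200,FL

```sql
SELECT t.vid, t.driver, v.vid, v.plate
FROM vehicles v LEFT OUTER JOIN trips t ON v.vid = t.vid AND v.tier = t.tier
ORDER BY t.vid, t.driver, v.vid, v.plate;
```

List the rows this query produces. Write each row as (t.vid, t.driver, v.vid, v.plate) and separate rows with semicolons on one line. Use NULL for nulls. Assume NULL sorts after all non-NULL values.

LEFT JOIN keeps every row from `vehicles`; unmatched rows get NULL for `trips`'s columns.
Matching on v.vid = t.vid AND v.tier = t.tier. A NULL in a compared column never satisfies the condition.
- v[0] vid=5, tier=OC → no match; kept with NULLs on the t side.
- v[1] vid=7, tier=OC → 3 match(es) in t → 3 row(s).
- v[2] vid=2, tier=OC → no match; kept with NULLs on the t side.
- v[3] vid=2, tier=QE → no match; kept with NULLs on the t side.
- v[4] vid=2, tier=QE → no match; kept with NULLs on the t side.
- v[5] vid=NULL, tier=QE → no match; kept with NULLs on the t side.
- v[6] vid=3, tier=OC → no match; kept with NULLs on the t side.
After projecting and ordering:
t.vid | t.driver | v.vid | v.plate
7 | Nora | 7 | EZ
7 | Raj | 7 | EZ
7 | Sara | 7 | EZ
NULL | NULL | 2 | HP
NULL | NULL | 2 | LS
NULL | NULL | 2 | NULL
NULL | NULL | 3 | JV
NULL | NULL | 5 | MT
NULL | NULL | NULL | LS

(7, Nora, 7, EZ); (7, Raj, 7, EZ); (7, Sara, 7, EZ); (NULL, NULL, 2, HP); (NULL, NULL, 2, LS); (NULL, NULL, 2, NULL); (NULL, NULL, 3, JV); (NULL, NULL, 5, MT); (NULL, NULL, NULL, LS)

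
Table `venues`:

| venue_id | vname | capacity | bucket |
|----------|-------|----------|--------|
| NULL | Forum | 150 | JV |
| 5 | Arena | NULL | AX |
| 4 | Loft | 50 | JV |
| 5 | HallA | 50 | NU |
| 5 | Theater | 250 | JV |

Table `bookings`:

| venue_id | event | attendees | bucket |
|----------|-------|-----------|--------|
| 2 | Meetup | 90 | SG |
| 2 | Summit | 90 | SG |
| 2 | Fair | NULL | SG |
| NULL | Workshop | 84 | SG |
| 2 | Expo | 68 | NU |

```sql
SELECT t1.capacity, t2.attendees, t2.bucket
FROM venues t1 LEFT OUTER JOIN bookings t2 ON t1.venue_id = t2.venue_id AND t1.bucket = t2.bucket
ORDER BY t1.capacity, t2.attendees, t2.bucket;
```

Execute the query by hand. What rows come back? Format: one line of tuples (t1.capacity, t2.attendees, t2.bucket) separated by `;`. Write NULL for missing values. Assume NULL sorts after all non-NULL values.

LEFT JOIN keeps every row from `venues`; unmatched rows get NULL for `bookings`'s columns.
Matching on t1.venue_id = t2.venue_id AND t1.bucket = t2.bucket. A NULL in a compared column never satisfies the condition.
- venue_id=NULL, bucket=JV: no t2 row matches, row kept with t2 columns NULL.
- venue_id=5, bucket=AX: no t2 row matches, row kept with t2 columns NULL.
- venue_id=4, bucket=JV: no t2 row matches, row kept with t2 columns NULL.
- venue_id=5, bucket=NU: no t2 row matches, row kept with t2 columns NULL.
- venue_id=5, bucket=JV: no t2 row matches, row kept with t2 columns NULL.
After projecting and ordering:
t1.capacity | t2.attendees | t2.bucket
50 | NULL | NULL
50 | NULL | NULL
150 | NULL | NULL
250 | NULL | NULL
NULL | NULL | NULL

(50, NULL, NULL); (50, NULL, NULL); (150, NULL, NULL); (250, NULL, NULL); (NULL, NULL, NULL)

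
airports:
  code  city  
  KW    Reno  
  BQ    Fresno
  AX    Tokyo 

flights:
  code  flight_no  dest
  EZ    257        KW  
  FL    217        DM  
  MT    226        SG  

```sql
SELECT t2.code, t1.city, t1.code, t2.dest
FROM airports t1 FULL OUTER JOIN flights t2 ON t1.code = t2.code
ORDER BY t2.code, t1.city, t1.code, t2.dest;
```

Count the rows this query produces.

6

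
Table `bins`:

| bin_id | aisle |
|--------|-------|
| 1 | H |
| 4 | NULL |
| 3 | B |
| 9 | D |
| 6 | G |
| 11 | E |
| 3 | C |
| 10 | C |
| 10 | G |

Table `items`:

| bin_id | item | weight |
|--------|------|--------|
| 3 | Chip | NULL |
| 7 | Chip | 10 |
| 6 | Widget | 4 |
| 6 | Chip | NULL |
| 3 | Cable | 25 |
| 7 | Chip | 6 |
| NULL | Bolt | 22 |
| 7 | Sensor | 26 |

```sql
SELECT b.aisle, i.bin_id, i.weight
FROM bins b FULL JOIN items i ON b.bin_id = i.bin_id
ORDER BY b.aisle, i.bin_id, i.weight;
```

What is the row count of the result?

FULL OUTER JOIN keeps every row from both sides; unmatched rows get NULL for the other side's columns.
Matching on b.bin_id = i.bin_id. A NULL in a compared column never satisfies the condition.
- b[0] bin_id=1 → no match; kept with NULLs on the i side.
- b[1] bin_id=4 → no match; kept with NULLs on the i side.
- b[2] bin_id=3 → 2 match(es) in i → 2 row(s).
- b[3] bin_id=9 → no match; kept with NULLs on the i side.
- b[4] bin_id=6 → 2 match(es) in i → 2 row(s).
- b[5] bin_id=11 → no match; kept with NULLs on the i side.
- b[6] bin_id=3 → 2 match(es) in i → 2 row(s).
- b[7] bin_id=10 → no match; kept with NULLs on the i side.
- b[8] bin_id=10 → no match; kept with NULLs on the i side.
- 4 row(s) from i found no b partner → padded with NULL.
Total: 6 matched + 10 padded = 16 rows.

16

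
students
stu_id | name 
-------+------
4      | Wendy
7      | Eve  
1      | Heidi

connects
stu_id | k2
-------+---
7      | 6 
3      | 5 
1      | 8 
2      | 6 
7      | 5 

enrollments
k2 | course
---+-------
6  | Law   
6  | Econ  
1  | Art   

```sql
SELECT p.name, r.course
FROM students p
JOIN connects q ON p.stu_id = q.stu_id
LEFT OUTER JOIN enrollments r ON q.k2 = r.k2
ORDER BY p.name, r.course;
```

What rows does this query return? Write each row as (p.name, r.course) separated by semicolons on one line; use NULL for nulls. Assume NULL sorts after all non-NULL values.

(Eve, Econ); (Eve, Law); (Eve, NULL); (Heidi, NULL)

Joins associate left-to-right: students INNER JOIN connects on stu_id gives 3 intermediate row(s).
Then LEFT JOIN `enrollments r` on k2: each of those 3 rows is kept; rows whose q.k2 has no match in r get NULL for r's columns.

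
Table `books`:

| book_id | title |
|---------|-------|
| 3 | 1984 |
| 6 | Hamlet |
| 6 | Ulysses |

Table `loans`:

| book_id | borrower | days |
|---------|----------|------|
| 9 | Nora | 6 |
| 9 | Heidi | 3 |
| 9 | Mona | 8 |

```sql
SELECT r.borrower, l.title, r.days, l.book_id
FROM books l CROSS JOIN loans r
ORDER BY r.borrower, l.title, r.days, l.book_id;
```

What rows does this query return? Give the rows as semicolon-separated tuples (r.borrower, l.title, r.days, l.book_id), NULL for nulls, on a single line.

(Heidi, 1984, 3, 3); (Heidi, Hamlet, 3, 6); (Heidi, Ulysses, 3, 6); (Mona, 1984, 8, 3); (Mona, Hamlet, 8, 6); (Mona, Ulysses, 8, 6); (Nora, 1984, 6, 3); (Nora, Hamlet, 6, 6); (Nora, Ulysses, 6, 6)

CROSS JOIN pairs every row of `books` with every row of `loans`: 3 × 3 = 9 rows.
After projecting and ordering:
r.borrower | l.title | r.days | l.book_id
Heidi | 1984 | 3 | 3
Heidi | Hamlet | 3 | 6
Heidi | Ulysses | 3 | 6
Mona | 1984 | 8 | 3
Mona | Hamlet | 8 | 6
Mona | Ulysses | 8 | 6
Nora | 1984 | 6 | 3
Nora | Hamlet | 6 | 6
Nora | Ulysses | 6 | 6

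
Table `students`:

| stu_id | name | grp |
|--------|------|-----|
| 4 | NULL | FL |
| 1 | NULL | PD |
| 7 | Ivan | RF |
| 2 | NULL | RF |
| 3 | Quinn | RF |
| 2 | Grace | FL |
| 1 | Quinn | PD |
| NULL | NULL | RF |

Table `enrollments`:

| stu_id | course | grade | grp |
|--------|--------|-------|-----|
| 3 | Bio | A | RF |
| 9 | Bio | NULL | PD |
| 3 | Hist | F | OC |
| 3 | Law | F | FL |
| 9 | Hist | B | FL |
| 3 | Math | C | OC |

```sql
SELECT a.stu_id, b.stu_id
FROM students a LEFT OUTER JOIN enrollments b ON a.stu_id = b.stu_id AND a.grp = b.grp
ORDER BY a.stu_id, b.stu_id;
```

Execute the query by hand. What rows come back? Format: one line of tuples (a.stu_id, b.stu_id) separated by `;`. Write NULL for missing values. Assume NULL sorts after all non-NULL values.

(1, NULL); (1, NULL); (2, NULL); (2, NULL); (3, 3); (4, NULL); (7, NULL); (NULL, NULL)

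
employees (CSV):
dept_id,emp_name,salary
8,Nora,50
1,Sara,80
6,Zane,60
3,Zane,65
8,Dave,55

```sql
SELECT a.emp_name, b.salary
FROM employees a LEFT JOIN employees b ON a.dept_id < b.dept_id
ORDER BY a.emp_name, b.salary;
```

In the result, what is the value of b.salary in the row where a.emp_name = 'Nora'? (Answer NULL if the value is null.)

NULL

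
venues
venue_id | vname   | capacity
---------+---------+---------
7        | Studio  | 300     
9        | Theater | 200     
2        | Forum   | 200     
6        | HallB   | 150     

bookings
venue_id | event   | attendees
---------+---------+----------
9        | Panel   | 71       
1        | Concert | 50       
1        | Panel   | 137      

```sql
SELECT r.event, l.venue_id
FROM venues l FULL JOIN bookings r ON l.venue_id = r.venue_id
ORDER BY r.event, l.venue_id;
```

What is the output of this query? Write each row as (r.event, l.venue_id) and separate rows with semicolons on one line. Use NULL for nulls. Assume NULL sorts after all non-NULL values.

FULL OUTER JOIN keeps every row from both sides; unmatched rows get NULL for the other side's columns.
Matching on l.venue_id = r.venue_id.
- venue_id=7: no r row matches, row kept with r columns NULL.
- venue_id=9: 1 matching r row(s), so 1 row(s) emitted.
- venue_id=2: no r row matches, row kept with r columns NULL.
- venue_id=6: no r row matches, row kept with r columns NULL.
- plus 2 unmatched r row(s), each kept with NULL l columns.
After projecting and ordering:
r.event | l.venue_id
Concert | NULL
Panel | 9
Panel | NULL
NULL | 2
NULL | 6
NULL | 7

(Concert, NULL); (Panel, 9); (Panel, NULL); (NULL, 2); (NULL, 6); (NULL, 7)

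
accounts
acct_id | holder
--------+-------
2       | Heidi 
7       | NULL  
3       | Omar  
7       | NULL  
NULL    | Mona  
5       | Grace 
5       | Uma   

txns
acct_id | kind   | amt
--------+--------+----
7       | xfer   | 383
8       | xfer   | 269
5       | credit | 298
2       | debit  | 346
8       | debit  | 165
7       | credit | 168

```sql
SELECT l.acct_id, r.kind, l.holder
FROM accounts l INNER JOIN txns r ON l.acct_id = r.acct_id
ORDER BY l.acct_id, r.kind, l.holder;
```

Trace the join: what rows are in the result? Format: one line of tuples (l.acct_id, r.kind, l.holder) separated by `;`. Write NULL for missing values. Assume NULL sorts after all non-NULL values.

(2, debit, Heidi); (5, credit, Grace); (5, credit, Uma); (7, credit, NULL); (7, credit, NULL); (7, xfer, NULL); (7, xfer, NULL)

INNER JOIN keeps only pairs where the ON condition holds.
Matching on l.acct_id = r.acct_id. A NULL in a compared column never satisfies the condition.
Matched pairs: 7.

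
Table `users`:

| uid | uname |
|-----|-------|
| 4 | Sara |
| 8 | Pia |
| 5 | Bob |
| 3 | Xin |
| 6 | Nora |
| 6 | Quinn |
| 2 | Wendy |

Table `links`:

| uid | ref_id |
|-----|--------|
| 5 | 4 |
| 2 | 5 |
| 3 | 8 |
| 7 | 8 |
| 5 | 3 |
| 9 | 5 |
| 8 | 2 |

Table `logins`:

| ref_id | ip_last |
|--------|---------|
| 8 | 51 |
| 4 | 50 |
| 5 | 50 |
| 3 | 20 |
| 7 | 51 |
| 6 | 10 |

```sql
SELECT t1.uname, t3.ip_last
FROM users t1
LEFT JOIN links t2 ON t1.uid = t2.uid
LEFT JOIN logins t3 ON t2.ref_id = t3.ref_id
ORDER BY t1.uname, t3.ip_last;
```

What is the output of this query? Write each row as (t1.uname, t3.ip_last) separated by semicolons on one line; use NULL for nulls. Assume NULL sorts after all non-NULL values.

Step 1 — t1 LEFT JOIN t2 on uid → 8 row(s).
Then LEFT JOIN `logins t3` on ref_id: each of those 8 rows is kept; rows whose t2.ref_id has no match in t3 get NULL for t3's columns.

(Bob, 20); (Bob, 50); (Nora, NULL); (Pia, NULL); (Quinn, NULL); (Sara, NULL); (Wendy, 50); (Xin, 51)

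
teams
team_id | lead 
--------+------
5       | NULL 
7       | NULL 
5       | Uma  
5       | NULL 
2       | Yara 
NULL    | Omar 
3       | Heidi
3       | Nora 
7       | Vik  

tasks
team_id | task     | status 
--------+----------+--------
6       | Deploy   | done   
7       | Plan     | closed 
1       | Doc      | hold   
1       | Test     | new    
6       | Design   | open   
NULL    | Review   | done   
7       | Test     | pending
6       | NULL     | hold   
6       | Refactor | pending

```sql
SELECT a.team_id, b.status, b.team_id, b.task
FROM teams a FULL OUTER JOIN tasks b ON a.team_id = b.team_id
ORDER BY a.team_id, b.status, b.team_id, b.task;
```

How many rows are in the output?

18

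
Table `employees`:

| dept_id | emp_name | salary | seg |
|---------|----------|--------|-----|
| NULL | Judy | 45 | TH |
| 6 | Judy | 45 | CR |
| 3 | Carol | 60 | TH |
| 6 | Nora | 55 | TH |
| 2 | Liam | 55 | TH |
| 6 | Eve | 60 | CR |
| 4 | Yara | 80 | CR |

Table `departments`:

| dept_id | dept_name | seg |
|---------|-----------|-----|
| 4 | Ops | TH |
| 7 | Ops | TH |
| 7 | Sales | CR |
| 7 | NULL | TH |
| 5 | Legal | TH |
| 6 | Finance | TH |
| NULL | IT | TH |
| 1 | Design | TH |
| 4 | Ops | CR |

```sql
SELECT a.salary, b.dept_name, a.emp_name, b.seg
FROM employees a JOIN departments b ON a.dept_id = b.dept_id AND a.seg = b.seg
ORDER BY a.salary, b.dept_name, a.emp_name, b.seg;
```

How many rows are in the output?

INNER JOIN keeps only pairs where the ON condition holds.
Matching on a.dept_id = b.dept_id AND a.seg = b.seg. A NULL in a compared column never satisfies the condition.
Matched pairs: 2.
Total: 2 rows.

2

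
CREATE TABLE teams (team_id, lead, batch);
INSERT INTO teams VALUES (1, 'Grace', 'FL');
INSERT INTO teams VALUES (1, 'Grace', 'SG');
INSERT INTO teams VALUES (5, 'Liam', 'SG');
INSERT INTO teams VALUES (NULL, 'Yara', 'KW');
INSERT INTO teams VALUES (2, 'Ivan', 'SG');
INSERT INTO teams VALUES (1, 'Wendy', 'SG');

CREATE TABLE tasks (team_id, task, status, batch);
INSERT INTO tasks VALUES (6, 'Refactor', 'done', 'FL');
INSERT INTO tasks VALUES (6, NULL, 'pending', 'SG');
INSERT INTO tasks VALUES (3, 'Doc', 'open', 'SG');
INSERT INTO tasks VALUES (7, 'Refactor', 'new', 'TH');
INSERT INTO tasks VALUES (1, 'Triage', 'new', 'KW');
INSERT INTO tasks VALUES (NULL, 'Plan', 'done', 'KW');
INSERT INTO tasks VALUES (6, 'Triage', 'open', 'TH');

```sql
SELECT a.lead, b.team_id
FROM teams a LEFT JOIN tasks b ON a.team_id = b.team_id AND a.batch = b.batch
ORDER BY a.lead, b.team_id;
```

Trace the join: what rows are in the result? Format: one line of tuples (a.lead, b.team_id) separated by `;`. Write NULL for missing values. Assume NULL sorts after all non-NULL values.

(Grace, NULL); (Grace, NULL); (Ivan, NULL); (Liam, NULL); (Wendy, NULL); (Yara, NULL)

LEFT JOIN keeps every row from `teams`; unmatched rows get NULL for `tasks`'s columns.
Matching on a.team_id = b.team_id AND a.batch = b.batch. A NULL in a compared column never satisfies the condition.
Matched pairs: 0; unmatched a rows kept: 6.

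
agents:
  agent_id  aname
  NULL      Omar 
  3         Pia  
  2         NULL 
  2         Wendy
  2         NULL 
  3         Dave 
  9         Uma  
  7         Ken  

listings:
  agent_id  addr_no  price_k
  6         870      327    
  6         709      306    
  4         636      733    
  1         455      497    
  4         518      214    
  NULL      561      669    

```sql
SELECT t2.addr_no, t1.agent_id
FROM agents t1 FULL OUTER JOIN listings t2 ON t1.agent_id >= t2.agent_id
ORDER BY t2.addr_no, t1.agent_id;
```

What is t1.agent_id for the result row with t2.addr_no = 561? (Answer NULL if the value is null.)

FULL OUTER JOIN keeps every row from both sides; unmatched rows get NULL for the other side's columns.
Matching on t1.agent_id >= t2.agent_id. A NULL in a compared column never satisfies the condition.
Matched pairs: 15; unmatched t1 rows kept: 1; unmatched t2 rows kept: 1.

NULL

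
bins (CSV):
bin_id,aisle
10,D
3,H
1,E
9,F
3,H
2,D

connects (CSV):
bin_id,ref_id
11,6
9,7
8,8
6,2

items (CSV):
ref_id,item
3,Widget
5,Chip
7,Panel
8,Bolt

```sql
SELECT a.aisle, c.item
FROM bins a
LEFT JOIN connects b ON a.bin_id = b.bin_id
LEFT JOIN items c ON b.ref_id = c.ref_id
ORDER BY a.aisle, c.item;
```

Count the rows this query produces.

6

Joins associate left-to-right: bins LEFT JOIN connects on bin_id gives 6 intermediate row(s).
Then LEFT JOIN `items c` on ref_id: each of those 6 rows is kept; rows whose b.ref_id has no match in c get NULL for c's columns.
Result: 6 row(s).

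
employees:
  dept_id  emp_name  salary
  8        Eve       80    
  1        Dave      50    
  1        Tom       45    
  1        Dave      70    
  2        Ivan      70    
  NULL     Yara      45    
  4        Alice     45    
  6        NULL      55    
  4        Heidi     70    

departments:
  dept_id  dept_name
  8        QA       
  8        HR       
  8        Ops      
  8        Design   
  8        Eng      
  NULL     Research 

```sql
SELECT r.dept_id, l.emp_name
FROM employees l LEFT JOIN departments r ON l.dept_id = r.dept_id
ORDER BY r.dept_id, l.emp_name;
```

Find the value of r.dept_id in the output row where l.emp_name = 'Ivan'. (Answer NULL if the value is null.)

LEFT JOIN keeps every row from `employees`; unmatched rows get NULL for `departments`'s columns.
Matching on l.dept_id = r.dept_id. A NULL in a compared column never satisfies the condition.
- dept_id=8: 5 matching r row(s), so 5 row(s) emitted.
- dept_id=1: no r row matches, row kept with r columns NULL.
- dept_id=1: no r row matches, row kept with r columns NULL.
- dept_id=1: no r row matches, row kept with r columns NULL.
- dept_id=2: no r row matches, row kept with r columns NULL.
- dept_id=NULL: no r row matches, row kept with r columns NULL.
- dept_id=4: no r row matches, row kept with r columns NULL.
- dept_id=6: no r row matches, row kept with r columns NULL.
- dept_id=4: no r row matches, row kept with r columns NULL.

NULL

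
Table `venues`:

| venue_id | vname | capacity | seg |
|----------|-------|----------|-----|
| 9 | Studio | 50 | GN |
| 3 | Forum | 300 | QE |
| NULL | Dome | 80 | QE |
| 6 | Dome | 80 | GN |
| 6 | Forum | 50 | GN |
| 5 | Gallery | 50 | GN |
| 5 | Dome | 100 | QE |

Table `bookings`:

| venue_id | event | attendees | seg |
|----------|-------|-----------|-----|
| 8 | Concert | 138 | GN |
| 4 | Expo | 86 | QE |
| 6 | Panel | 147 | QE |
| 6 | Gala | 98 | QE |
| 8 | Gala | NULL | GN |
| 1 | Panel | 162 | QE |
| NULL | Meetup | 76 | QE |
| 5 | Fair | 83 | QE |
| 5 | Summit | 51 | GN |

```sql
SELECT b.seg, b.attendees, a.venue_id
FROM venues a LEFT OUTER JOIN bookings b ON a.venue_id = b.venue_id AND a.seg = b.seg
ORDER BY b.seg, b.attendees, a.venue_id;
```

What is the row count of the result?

LEFT JOIN keeps every row from `venues`; unmatched rows get NULL for `bookings`'s columns.
Matching on a.venue_id = b.venue_id AND a.seg = b.seg. A NULL in a compared column never satisfies the condition.
Matched pairs: 2; unmatched a rows kept: 5.
Total: 2 matched + 5 padded = 7 rows.

7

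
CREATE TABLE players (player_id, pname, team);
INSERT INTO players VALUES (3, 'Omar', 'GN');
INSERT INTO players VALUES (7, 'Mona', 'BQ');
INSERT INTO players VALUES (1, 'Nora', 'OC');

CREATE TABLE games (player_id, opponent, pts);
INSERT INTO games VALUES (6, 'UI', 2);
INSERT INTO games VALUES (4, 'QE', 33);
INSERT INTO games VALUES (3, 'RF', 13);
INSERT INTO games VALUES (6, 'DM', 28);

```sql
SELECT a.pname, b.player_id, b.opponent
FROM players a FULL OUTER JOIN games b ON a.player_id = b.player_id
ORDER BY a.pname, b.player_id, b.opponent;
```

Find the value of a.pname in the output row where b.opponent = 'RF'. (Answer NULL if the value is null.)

Omar

FULL OUTER JOIN keeps every row from both sides; unmatched rows get NULL for the other side's columns.
Matching on a.player_id = b.player_id.
- player_id=3: 1 matching b row(s), so 1 row(s) emitted.
- player_id=7: no b row matches, row kept with b columns NULL.
- player_id=1: no b row matches, row kept with b columns NULL.
- 3 row(s) from b found no a partner → padded with NULL.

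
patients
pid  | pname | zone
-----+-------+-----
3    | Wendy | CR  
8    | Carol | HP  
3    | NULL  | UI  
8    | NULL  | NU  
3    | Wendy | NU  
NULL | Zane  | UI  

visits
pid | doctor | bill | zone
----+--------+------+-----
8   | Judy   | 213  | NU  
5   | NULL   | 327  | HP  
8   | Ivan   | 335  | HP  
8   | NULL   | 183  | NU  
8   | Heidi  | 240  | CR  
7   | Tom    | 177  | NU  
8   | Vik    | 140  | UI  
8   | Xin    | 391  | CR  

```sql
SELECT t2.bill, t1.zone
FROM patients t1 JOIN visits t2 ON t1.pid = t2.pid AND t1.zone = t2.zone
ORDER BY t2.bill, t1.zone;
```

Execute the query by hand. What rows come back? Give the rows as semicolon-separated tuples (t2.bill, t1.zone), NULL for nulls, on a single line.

INNER JOIN keeps only pairs where the ON condition holds.
Matching on t1.pid = t2.pid AND t1.zone = t2.zone. A NULL in a compared column never satisfies the condition.
- pid=3, zone=CR: no matching t2 row, dropped.
- pid=8, zone=HP: 1 matching t2 row(s), so 1 row(s) emitted.
- pid=3, zone=UI: no matching t2 row, dropped.
- pid=8, zone=NU: 2 matching t2 row(s), so 2 row(s) emitted.
- pid=3, zone=NU: no matching t2 row, dropped.
- pid=NULL, zone=UI: no matching t2 row, dropped.
After projecting and ordering:
t2.bill | t1.zone
183 | NU
213 | NU
335 | HP

(183, NU); (213, NU); (335, HP)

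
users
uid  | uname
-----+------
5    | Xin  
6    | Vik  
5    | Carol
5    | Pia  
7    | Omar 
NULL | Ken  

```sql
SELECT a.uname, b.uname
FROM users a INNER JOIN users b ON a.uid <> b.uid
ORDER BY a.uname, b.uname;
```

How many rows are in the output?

14

INNER JOIN keeps only pairs where the ON condition holds.
Matching on a.uid <> b.uid. A NULL in a compared column never satisfies the condition.
- a[0] uid=5 → 2 match(es) in b → 2 row(s).
- a[1] uid=6 → 4 match(es) in b → 4 row(s).
- a[2] uid=5 → 2 match(es) in b → 2 row(s).
- a[3] uid=5 → 2 match(es) in b → 2 row(s).
- a[4] uid=7 → 4 match(es) in b → 4 row(s).
- a[5] uid=NULL → no match; dropped.
Total: 14 rows.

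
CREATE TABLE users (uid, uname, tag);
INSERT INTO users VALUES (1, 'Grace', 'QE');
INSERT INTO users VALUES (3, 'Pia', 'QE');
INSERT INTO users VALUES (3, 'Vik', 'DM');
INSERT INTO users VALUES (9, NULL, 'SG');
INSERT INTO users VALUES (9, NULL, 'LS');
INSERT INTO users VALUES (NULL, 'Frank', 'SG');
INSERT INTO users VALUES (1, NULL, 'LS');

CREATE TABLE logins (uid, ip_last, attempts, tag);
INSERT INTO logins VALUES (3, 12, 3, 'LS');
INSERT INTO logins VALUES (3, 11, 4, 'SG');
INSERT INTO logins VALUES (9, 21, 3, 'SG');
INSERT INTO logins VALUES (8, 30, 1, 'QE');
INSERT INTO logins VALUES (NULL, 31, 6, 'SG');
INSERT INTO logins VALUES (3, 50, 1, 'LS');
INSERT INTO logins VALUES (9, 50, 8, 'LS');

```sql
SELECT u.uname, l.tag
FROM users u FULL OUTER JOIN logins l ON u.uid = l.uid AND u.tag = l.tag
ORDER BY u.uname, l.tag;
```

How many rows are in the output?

FULL OUTER JOIN keeps every row from both sides; unmatched rows get NULL for the other side's columns.
Matching on u.uid = l.uid AND u.tag = l.tag. A NULL in a compared column never satisfies the condition.
- u row (uid=1, tag=QE): no match → kept, l columns NULL.
- u row (uid=3, tag=QE): no match → kept, l columns NULL.
- u row (uid=3, tag=DM): no match → kept, l columns NULL.
- u row (uid=9, tag=SG): matches 1 l row(s) → 1 output row(s).
- u row (uid=9, tag=LS): matches 1 l row(s) → 1 output row(s).
- u row (uid=NULL, tag=SG): no match → kept, l columns NULL.
- u row (uid=1, tag=LS): no match → kept, l columns NULL.
- 5 l row(s) had no u match → kept, u columns NULL.
Total: 2 matched + 10 padded = 12 rows.

12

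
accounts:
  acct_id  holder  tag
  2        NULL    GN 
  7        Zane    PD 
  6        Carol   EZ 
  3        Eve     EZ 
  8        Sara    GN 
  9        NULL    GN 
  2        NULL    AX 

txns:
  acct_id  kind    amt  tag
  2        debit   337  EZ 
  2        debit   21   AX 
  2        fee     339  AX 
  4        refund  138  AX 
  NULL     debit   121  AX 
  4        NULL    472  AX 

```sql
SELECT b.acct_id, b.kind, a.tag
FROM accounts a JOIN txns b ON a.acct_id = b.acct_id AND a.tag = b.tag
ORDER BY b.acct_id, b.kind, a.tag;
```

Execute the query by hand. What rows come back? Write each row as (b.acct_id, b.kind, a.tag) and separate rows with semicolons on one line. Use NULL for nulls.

(2, debit, AX); (2, fee, AX)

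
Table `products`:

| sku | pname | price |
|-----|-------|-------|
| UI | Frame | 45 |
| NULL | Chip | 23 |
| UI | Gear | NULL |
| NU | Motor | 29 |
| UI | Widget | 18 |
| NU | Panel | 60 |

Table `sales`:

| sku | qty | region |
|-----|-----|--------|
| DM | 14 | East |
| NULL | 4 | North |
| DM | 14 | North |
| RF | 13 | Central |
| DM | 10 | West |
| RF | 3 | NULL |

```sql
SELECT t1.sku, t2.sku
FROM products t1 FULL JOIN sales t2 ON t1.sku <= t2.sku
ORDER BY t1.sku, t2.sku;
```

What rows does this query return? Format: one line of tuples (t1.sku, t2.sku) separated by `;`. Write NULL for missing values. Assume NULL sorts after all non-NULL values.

(NU, RF); (NU, RF); (NU, RF); (NU, RF); (UI, NULL); (UI, NULL); (UI, NULL); (NULL, DM); (NULL, DM); (NULL, DM); (NULL, NULL); (NULL, NULL)

FULL OUTER JOIN keeps every row from both sides; unmatched rows get NULL for the other side's columns.
Matching on t1.sku <= t2.sku. A NULL in a compared column never satisfies the condition.
- t1 row (sku=UI): no match → kept, t2 columns NULL.
- t1 row (sku=NULL): no match → kept, t2 columns NULL.
- t1 row (sku=UI): no match → kept, t2 columns NULL.
- t1 row (sku=NU): matches 2 t2 row(s) → 2 output row(s).
- t1 row (sku=UI): no match → kept, t2 columns NULL.
- t1 row (sku=NU): matches 2 t2 row(s) → 2 output row(s).
- plus 4 unmatched t2 row(s), each kept with NULL t1 columns.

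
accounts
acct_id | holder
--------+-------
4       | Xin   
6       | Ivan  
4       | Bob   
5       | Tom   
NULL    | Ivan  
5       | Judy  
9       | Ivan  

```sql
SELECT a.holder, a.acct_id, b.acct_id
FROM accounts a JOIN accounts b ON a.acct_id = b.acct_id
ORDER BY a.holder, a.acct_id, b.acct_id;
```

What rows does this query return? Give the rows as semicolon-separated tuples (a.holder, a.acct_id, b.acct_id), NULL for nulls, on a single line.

INNER JOIN keeps only pairs where the ON condition holds.
Matching on a.acct_id = b.acct_id. A NULL in a compared column never satisfies the condition.
Matched pairs: 10.

(Bob, 4, 4); (Bob, 4, 4); (Ivan, 6, 6); (Ivan, 9, 9); (Judy, 5, 5); (Judy, 5, 5); (Tom, 5, 5); (Tom, 5, 5); (Xin, 4, 4); (Xin, 4, 4)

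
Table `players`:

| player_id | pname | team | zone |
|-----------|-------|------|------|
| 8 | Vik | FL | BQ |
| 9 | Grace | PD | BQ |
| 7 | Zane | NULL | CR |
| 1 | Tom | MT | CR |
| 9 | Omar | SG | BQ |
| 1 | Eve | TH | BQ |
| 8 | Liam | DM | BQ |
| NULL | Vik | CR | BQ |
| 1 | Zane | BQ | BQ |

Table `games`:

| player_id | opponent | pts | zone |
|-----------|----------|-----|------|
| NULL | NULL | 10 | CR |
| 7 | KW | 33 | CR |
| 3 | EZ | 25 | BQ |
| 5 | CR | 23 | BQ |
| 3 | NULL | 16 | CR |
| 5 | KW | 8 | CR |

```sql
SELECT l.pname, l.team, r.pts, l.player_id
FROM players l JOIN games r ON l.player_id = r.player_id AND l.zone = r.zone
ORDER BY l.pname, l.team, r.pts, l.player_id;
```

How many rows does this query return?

1

INNER JOIN keeps only pairs where the ON condition holds.
Matching on l.player_id = r.player_id AND l.zone = r.zone. A NULL in a compared column never satisfies the condition.
- l[0] player_id=8, zone=BQ → no match; dropped.
- l[1] player_id=9, zone=BQ → no match; dropped.
- l[2] player_id=7, zone=CR → 1 match(es) in r → 1 row(s).
- l[3] player_id=1, zone=CR → no match; dropped.
- l[4] player_id=9, zone=BQ → no match; dropped.
- l[5] player_id=1, zone=BQ → no match; dropped.
- l[6] player_id=8, zone=BQ → no match; dropped.
- l[7] player_id=NULL, zone=BQ → no match; dropped.
- l[8] player_id=1, zone=BQ → no match; dropped.
Total: 1 rows.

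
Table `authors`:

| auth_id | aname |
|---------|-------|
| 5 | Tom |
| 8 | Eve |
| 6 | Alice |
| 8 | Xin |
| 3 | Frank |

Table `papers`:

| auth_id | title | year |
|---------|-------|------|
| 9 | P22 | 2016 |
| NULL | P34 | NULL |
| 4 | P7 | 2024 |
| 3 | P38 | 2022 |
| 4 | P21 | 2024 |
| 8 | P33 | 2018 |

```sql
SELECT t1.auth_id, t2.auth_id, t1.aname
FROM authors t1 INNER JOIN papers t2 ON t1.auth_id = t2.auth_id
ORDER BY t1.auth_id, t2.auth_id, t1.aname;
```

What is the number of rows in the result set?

INNER JOIN keeps only pairs where the ON condition holds.
Matching on t1.auth_id = t2.auth_id. A NULL in a compared column never satisfies the condition.
- t1[0] auth_id=5 → no match; dropped.
- t1[1] auth_id=8 → 1 match(es) in t2 → 1 row(s).
- t1[2] auth_id=6 → no match; dropped.
- t1[3] auth_id=8 → 1 match(es) in t2 → 1 row(s).
- t1[4] auth_id=3 → 1 match(es) in t2 → 1 row(s).
Total: 3 rows.

3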